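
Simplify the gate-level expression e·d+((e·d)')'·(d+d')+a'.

e·d+a'

e·d+((e·d)')'·(d+d')+a'
= e·d+((e·d)')'+a'   (complement / identity)
= e·d+e·d+a'   (double negation)
= e·d+a'   (idempotence)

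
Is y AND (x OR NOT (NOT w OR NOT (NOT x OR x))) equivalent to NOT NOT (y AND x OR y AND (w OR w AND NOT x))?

Yes

E1: y AND (x OR NOT (NOT w OR NOT (NOT x OR x)))
    = y AND (x OR w AND (NOT x OR x))   — De Morgan
    = y AND (x OR w)   — complement / identity
E2: NOT NOT (y AND x OR y AND (w OR w AND NOT x))
    = NOT NOT (y AND (x OR w OR w AND NOT x))   — distribution
    = NOT NOT (y AND (x OR w))   — absorption
    = y AND (x OR w)   — double negation
Both reduce to y AND (x OR w), so they are equivalent.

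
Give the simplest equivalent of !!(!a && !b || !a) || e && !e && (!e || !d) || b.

!a || b

!!(!a && !b || !a) || e && !e && (!e || !d) || b
= !!(!a && !b || !a) || e && !e || b
= !!!a || e && !e || b
= !a || e && !e || b
= !a || b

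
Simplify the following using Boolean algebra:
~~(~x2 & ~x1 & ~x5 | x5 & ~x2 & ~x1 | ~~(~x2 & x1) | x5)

~x2 | x5

~~(~x2 & ~x1 & ~x5 | x5 & ~x2 & ~x1 | ~~(~x2 & x1) | x5)
= ~~(~x2 & ~x1 | ~~(~x2 & x1) | x5)
= ~~(~x2 & ~x1 | ~x2 & x1 | x5)
= ~~(~x2 | x5)
= ~x2 | x5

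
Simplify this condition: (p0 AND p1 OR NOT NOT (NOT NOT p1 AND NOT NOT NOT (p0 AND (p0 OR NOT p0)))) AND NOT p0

(p0 AND p1 OR NOT NOT (NOT NOT p1 AND NOT NOT NOT (p0 AND (p0 OR NOT p0)))) AND NOT p0
= (p0 AND p1 OR NOT (NOT p1 OR NOT NOT (p0 AND (p0 OR NOT p0)))) AND NOT p0   — De Morgan
= (p0 AND p1 OR NOT (NOT p1 OR NOT NOT p0)) AND NOT p0   — complement / identity
= (p0 AND p1 OR p1 AND NOT p0) AND NOT p0   — De Morgan
= p1 AND NOT p0   — distribution

p1 AND NOT p0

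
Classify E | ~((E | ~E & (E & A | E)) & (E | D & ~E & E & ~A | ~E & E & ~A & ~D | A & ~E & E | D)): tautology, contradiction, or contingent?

E | ~((E | ~E & (E & A | E)) & (E | D & ~E & E & ~A | ~E & E & ~A & ~D | A & ~E & E | D))
= E | ~((E | ~E & (E & A | E)) & (E | ~E & E & ~A | A & ~E & E | D))
= E | ~((E | ~E & E) & (E | ~E & E & ~A | A & ~E & E | D))
= E | ~((E | ~E & E) & (E | ~E & E | D))
= E | ~(E | ~E & E)
= E | ~E
= 1

tautology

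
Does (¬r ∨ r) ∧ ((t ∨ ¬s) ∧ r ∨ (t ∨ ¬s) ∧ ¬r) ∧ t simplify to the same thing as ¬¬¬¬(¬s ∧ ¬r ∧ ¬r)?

No

E1: (¬r ∨ r) ∧ ((t ∨ ¬s) ∧ r ∨ (t ∨ ¬s) ∧ ¬r) ∧ t
    = ((t ∨ ¬s) ∧ r ∨ (t ∨ ¬s) ∧ ¬r) ∧ t   [complement / identity]
    = (t ∨ ¬s) ∧ t   [distribution]
    = t   [absorption]
E2: ¬¬¬¬(¬s ∧ ¬r ∧ ¬r)
    = ¬¬(¬s ∧ ¬r ∧ ¬r)   [double negation]
    = ¬s ∧ ¬r ∧ ¬r   [double negation]
    = ¬s ∧ ¬r   [idempotence]
These differ: at r=0, s=0, t=0, E1 = 0 but E2 = 1.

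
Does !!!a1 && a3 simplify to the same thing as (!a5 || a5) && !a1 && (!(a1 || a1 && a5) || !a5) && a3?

E1: !!!a1 && a3
    = !a1 && a3   (double negation)
E2: (!a5 || a5) && !a1 && (!(a1 || a1 && a5) || !a5) && a3
    = (!a5 || a5) && !a1 && (!a1 || !a5) && a3   (absorption)
    = (!a5 || a5) && !a1 && a3   (absorption)
    = !a1 && a3   (complement / identity)
Both reduce to !a1 && a3, so they are equivalent.

Yes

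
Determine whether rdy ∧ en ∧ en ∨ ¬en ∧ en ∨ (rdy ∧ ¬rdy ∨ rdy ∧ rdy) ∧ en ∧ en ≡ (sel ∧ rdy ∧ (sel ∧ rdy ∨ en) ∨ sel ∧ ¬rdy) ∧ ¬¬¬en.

No

E1: rdy ∧ en ∧ en ∨ ¬en ∧ en ∨ (rdy ∧ ¬rdy ∨ rdy ∧ rdy) ∧ en ∧ en
    = rdy ∧ en ∧ en ∨ ¬en ∧ en ∨ rdy ∧ en ∧ en   — distribution
    = rdy ∧ en ∧ en ∨ rdy ∧ en ∧ en   — complement / identity
    = rdy ∧ en ∧ en   — idempotence
    = rdy ∧ en   — idempotence
E2: (sel ∧ rdy ∧ (sel ∧ rdy ∨ en) ∨ sel ∧ ¬rdy) ∧ ¬¬¬en
    = (sel ∧ rdy ∨ sel ∧ ¬rdy) ∧ ¬¬¬en   — absorption
    = sel ∧ ¬¬¬en   — distribution
    = sel ∧ ¬en   — double negation
These differ: at en=1, rdy=1, sel=1, E1 = 1 but E2 = 0.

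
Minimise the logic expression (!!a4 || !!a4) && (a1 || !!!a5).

(!!a4 || !!a4) && (a1 || !!!a5)
= (!!a4 || !!a4) && (a1 || !a5)   — double negation
= !!a4 && (a1 || !a5)   — idempotence
= a4 && (a1 || !a5)   — double negation

a4 && (a1 || !a5)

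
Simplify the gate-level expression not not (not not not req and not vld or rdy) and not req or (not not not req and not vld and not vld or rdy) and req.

not not (not not not req and not vld or rdy) and not req or (not not not req and not vld and not vld or rdy) and req
= (not not not req and not vld or rdy) and not req or (not not not req and not vld and not vld or rdy) and req
= (not not not req and not vld or rdy) and not req or (not not not req and not vld or rdy) and req
= not not not req and not vld or rdy
= not req and not vld or rdy

not req and not vld or rdy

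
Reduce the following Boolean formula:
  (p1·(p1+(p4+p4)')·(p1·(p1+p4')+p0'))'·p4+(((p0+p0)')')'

p1'·p4+p0'

(p1·(p1+(p4+p4)')·(p1·(p1+p4')+p0'))'·p4+(((p0+p0)')')'
= (p1·(p1+p4')·(p1·(p1+p4')+p0'))'·p4+(((p0+p0)')')'   — idempotence
= (p1·(p1+p4'))'·p4+(((p0+p0)')')'   — absorption
= p1'·p4+(((p0+p0)')')'   — absorption
= p1'·p4+(p0+p0)'   — double negation
= p1'·p4+p0'   — idempotence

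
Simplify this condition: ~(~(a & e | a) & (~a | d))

a

~(~(a & e | a) & (~a | d))
= ~(~a & (~a | d))
= ~~a
= a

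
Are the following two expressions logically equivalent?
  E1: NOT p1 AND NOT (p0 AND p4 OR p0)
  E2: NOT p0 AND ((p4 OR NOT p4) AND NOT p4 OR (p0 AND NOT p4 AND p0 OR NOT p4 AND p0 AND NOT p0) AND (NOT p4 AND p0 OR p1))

E1: NOT p1 AND NOT (p0 AND p4 OR p0)
    = NOT p1 AND NOT p0   — absorption
E2: NOT p0 AND ((p4 OR NOT p4) AND NOT p4 OR (p0 AND NOT p4 AND p0 OR NOT p4 AND p0 AND NOT p0) AND (NOT p4 AND p0 OR p1))
    = NOT p0 AND (NOT p4 OR (p0 AND NOT p4 AND p0 OR NOT p4 AND p0 AND NOT p0) AND (NOT p4 AND p0 OR p1))   — complement / identity
    = NOT p0 AND (NOT p4 OR NOT p4 AND p0 AND (NOT p4 AND p0 OR p1))   — distribution
    = NOT p0 AND (NOT p4 OR NOT p4 AND p0)   — absorption
    = NOT p0 AND NOT p4   — absorption
These differ: at p0=0, p1=1, p4=0, E1 = 0 but E2 = 1.

No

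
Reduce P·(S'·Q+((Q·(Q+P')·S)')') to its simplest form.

P·(S'·Q+((Q·(Q+P')·S)')')
= P·(S'·Q+((Q·S)')')   — absorption
= P·(S'·Q+Q·S)   — double negation
= P·Q   — distribution

P·Q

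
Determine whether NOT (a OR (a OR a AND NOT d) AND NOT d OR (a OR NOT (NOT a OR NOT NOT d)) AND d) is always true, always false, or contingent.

NOT (a OR (a OR a AND NOT d) AND NOT d OR (a OR NOT (NOT a OR NOT NOT d)) AND d)
= NOT (a OR (a OR a AND NOT d) AND NOT d OR (a OR a AND NOT d) AND d)   — De Morgan
= NOT (a OR a OR a AND NOT d)   — distribution
= NOT (a OR a)   — absorption
= NOT a   — idempotence
This depends on a, so it is not a constant.

contingent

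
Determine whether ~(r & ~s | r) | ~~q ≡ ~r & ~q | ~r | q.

Yes

E1: ~(r & ~s | r) | ~~q
    = ~r | ~~q   — absorption
    = ~r | q   — double negation
E2: ~r & ~q | ~r | q
    = ~r | q   — absorption
Both reduce to ~r | q, so they are equivalent.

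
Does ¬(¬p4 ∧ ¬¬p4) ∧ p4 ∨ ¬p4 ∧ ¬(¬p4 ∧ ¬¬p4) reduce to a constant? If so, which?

yes, True

¬(¬p4 ∧ ¬¬p4) ∧ p4 ∨ ¬p4 ∧ ¬(¬p4 ∧ ¬¬p4)
= ¬(¬p4 ∧ ¬¬p4)
= p4 ∨ ¬p4
= True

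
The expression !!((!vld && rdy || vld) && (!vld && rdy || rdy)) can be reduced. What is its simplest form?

rdy

!!((!vld && rdy || vld) && (!vld && rdy || rdy))
= !!(!vld && rdy || vld && rdy)   (distribution)
= !vld && rdy || vld && rdy   (double negation)
= rdy   (distribution)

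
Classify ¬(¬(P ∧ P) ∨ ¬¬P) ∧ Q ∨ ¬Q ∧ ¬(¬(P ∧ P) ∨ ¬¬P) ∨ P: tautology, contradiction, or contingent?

contingent

¬(¬(P ∧ P) ∨ ¬¬P) ∧ Q ∨ ¬Q ∧ ¬(¬(P ∧ P) ∨ ¬¬P) ∨ P
= ¬(¬(P ∧ P) ∨ ¬¬P) ∨ P   [distribution]
= P ∧ P ∧ ¬P ∨ P   [De Morgan]
= P ∧ ¬P ∨ P   [idempotence]
= P   [complement / identity]
This depends on P, so it is not a constant.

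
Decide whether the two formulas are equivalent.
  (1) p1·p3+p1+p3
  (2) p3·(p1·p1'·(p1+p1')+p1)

No

E1: p1·p3+p1+p3
    = p1+p3   (absorption)
E2: p3·(p1·p1'·(p1+p1')+p1)
    = p3·(p1·p1'+p1)   (complement / identity)
    = p3·p1   (complement / identity)
These differ: at p1=0, p3=1, E1 = 1 but E2 = 0.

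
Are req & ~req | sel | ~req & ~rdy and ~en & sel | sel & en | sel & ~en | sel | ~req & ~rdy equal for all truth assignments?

E1: req & ~req | sel | ~req & ~rdy
    = sel | ~req & ~rdy   [complement / identity]
E2: ~en & sel | sel & en | sel & ~en | sel | ~req & ~rdy
    = sel | sel & ~en | sel | ~req & ~rdy   [distribution]
    = sel | sel | ~req & ~rdy   [absorption]
    = sel | ~req & ~rdy   [idempotence]
Both reduce to sel | ~req & ~rdy, so they are equivalent.

Yes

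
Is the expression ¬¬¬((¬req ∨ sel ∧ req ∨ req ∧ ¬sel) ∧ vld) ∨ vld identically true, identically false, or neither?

¬¬¬((¬req ∨ sel ∧ req ∨ req ∧ ¬sel) ∧ vld) ∨ vld
= ¬¬¬((¬req ∨ req) ∧ vld) ∨ vld   (distribution)
= ¬((¬req ∨ req) ∧ vld) ∨ vld   (double negation)
= ¬vld ∨ vld   (complement / identity)
= True   (complement)

identically true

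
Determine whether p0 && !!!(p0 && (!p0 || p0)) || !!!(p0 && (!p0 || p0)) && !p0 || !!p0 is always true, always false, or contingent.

always true

p0 && !!!(p0 && (!p0 || p0)) || !!!(p0 && (!p0 || p0)) && !p0 || !!p0
= !!!(p0 && (!p0 || p0)) || !!p0   (distribution)
= !!!p0 || !!p0   (complement / identity)
= !p0 || !!p0   (double negation)
= !p0 || p0   (double negation)
= true   (complement)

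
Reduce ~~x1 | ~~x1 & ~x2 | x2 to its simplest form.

x1 | x2

~~x1 | ~~x1 & ~x2 | x2
= ~~x1 | x2
= x1 | x2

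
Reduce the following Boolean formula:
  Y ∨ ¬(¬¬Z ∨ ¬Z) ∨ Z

Y ∨ ¬(¬¬Z ∨ ¬Z) ∨ Z
= Y ∨ ¬Z ∧ Z ∨ Z
= Y ∨ Z

Y ∨ Z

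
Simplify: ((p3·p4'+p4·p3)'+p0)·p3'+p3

1

((p3·p4'+p4·p3)'+p0)·p3'+p3
= (p3'+p0)·p3'+p3   [distribution]
= p3'+p3   [absorption]
= 1   [complement]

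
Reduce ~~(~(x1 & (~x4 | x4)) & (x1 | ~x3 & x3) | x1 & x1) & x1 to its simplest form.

x1

~~(~(x1 & (~x4 | x4)) & (x1 | ~x3 & x3) | x1 & x1) & x1
= ~~(~(x1 & (~x4 | x4)) & x1 | x1 & x1) & x1   [complement / identity]
= ~~(~x1 & x1 | x1 & x1) & x1   [complement / identity]
= (~x1 & x1 | x1 & x1) & x1   [double negation]
= x1 & x1   [distribution]
= x1   [idempotence]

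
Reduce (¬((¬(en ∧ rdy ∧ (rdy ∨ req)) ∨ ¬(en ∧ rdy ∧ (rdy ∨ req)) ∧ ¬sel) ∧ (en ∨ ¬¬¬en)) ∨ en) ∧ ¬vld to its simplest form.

(¬((¬(en ∧ rdy ∧ (rdy ∨ req)) ∨ ¬(en ∧ rdy ∧ (rdy ∨ req)) ∧ ¬sel) ∧ (en ∨ ¬¬¬en)) ∨ en) ∧ ¬vld
= (¬(¬(en ∧ rdy ∧ (rdy ∨ req)) ∧ (en ∨ ¬¬¬en)) ∨ en) ∧ ¬vld   (absorption)
= (¬(¬(en ∧ rdy) ∧ (en ∨ ¬¬¬en)) ∨ en) ∧ ¬vld   (absorption)
= (¬(¬(en ∧ rdy) ∧ (en ∨ ¬en)) ∨ en) ∧ ¬vld   (double negation)
= (¬¬(en ∧ rdy) ∨ en) ∧ ¬vld   (complement / identity)
= (en ∧ rdy ∨ en) ∧ ¬vld   (double negation)
= en ∧ ¬vld   (absorption)

en ∧ ¬vld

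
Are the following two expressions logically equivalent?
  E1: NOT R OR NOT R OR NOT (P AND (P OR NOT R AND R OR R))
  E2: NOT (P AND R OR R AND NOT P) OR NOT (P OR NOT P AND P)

E1: NOT R OR NOT R OR NOT (P AND (P OR NOT R AND R OR R))
    = NOT R OR NOT R OR NOT (P AND (P OR R))
    = NOT R OR NOT R OR NOT P
    = NOT R OR NOT P
E2: NOT (P AND R OR R AND NOT P) OR NOT (P OR NOT P AND P)
    = NOT (P AND R OR R AND NOT P) OR NOT P
    = NOT R OR NOT P
Both reduce to NOT R OR NOT P, so they are equivalent.

Yes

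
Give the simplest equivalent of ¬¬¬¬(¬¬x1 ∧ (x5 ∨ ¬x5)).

¬¬¬¬(¬¬x1 ∧ (x5 ∨ ¬x5))
= ¬¬¬¬¬¬x1   — complement / identity
= ¬¬¬¬x1   — double negation
= ¬¬x1   — double negation
= x1   — double negation

x1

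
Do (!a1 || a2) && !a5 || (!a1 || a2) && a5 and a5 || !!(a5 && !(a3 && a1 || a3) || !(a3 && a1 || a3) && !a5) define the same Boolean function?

No

E1: (!a1 || a2) && !a5 || (!a1 || a2) && a5
    = !a1 || a2
E2: a5 || !!(a5 && !(a3 && a1 || a3) || !(a3 && a1 || a3) && !a5)
    = a5 || a5 && !(a3 && a1 || a3) || !(a3 && a1 || a3) && !a5
    = a5 || !(a3 && a1 || a3)
    = a5 || !a3
These differ: at a1=0, a2=0, a3=1, a5=0, E1 = 1 but E2 = 0.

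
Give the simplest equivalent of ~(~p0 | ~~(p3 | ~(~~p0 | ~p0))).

p0 & ~p3

~(~p0 | ~~(p3 | ~(~~p0 | ~p0)))
= ~(~p0 | ~~(p3 | ~p0 & p0))
= ~(~p0 | ~~p3)
= p0 & ~p3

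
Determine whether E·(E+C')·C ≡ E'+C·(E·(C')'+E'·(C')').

No

E1: E·(E+C')·C
    = E·C   (absorption)
E2: E'+C·(E·(C')'+E'·(C')')
    = E'+C·(C')'   (distribution)
    = E'+C·C   (double negation)
    = E'+C   (idempotence)
These differ: at C=0, E=0, E1 = 0 but E2 = 1.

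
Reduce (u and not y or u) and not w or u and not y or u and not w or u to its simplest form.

(u and not y or u) and not w or u and not y or u and not w or u
= (u and not y or u) and not w or u and not y or u   [absorption]
= u and not y or u   [absorption]
= u   [absorption]

u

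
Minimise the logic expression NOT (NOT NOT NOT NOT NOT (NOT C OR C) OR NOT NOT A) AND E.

NOT A AND E

NOT (NOT NOT NOT NOT NOT (NOT C OR C) OR NOT NOT A) AND E
= NOT (NOT NOT NOT (NOT C OR C) OR NOT NOT A) AND E   [double negation]
= NOT NOT (NOT C OR C) AND NOT A AND E   [De Morgan]
= (NOT C OR C) AND NOT A AND E   [double negation]
= NOT A AND E   [complement / identity]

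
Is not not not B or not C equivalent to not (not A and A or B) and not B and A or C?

E1: not not not B or not C
    = not B or not C   (double negation)
E2: not (not A and A or B) and not B and A or C
    = not B and not B and A or C   (complement / identity)
    = not B and A or C   (idempotence)
These differ: at A=0, B=1, C=1, E1 = 0 but E2 = 1.

No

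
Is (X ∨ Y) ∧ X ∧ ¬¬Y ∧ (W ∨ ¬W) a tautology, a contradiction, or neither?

(X ∨ Y) ∧ X ∧ ¬¬Y ∧ (W ∨ ¬W)
= (X ∨ Y) ∧ X ∧ ¬¬Y   [complement / identity]
= X ∧ ¬¬Y   [absorption]
= X ∧ Y   [double negation]
This depends on X, Y, so it is not a constant.

neither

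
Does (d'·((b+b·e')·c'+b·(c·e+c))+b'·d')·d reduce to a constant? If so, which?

yes, False

(d'·((b+b·e')·c'+b·(c·e+c))+b'·d')·d
= (d'·((b+b·e')·c'+b·c)+b'·d')·d
= (d'·(b·c'+b·c)+b'·d')·d
= (d'·b+b'·d')·d
= d'·d
= 0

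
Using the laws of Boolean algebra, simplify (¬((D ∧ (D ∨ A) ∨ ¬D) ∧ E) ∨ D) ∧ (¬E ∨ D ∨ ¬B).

(¬((D ∧ (D ∨ A) ∨ ¬D) ∧ E) ∨ D) ∧ (¬E ∨ D ∨ ¬B)
= (¬((D ∨ ¬D) ∧ E) ∨ D) ∧ (¬E ∨ D ∨ ¬B)   (absorption)
= (¬E ∨ D) ∧ (¬E ∨ D ∨ ¬B)   (complement / identity)
= ¬E ∨ D   (absorption)

¬E ∨ D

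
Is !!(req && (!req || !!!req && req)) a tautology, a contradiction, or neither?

contradiction

!!(req && (!req || !!!req && req))
= !!(req && (!req || !req && req))   — double negation
= !!(req && !req)   — complement / identity
= req && !req   — double negation
= false   — complement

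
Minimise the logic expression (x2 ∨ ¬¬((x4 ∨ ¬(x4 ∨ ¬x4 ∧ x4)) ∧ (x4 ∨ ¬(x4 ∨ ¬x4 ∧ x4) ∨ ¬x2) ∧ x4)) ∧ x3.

(x2 ∨ x4) ∧ x3

(x2 ∨ ¬¬((x4 ∨ ¬(x4 ∨ ¬x4 ∧ x4)) ∧ (x4 ∨ ¬(x4 ∨ ¬x4 ∧ x4) ∨ ¬x2) ∧ x4)) ∧ x3
= (x2 ∨ ¬¬((x4 ∨ ¬(x4 ∨ ¬x4 ∧ x4)) ∧ x4)) ∧ x3   — absorption
= (x2 ∨ ¬¬((x4 ∨ ¬x4) ∧ x4)) ∧ x3   — complement / identity
= (x2 ∨ (x4 ∨ ¬x4) ∧ x4) ∧ x3   — double negation
= (x2 ∨ x4) ∧ x3   — complement / identity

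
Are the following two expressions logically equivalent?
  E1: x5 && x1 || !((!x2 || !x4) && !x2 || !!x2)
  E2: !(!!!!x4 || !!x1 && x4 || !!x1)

E1: x5 && x1 || !((!x2 || !x4) && !x2 || !!x2)
    = x5 && x1 || !(!x2 || !!x2)   — absorption
    = x5 && x1 || x2 && !x2   — De Morgan
    = x5 && x1   — complement / identity
E2: !(!!!!x4 || !!x1 && x4 || !!x1)
    = !(!!!!x4 || !!x1)   — absorption
    = !!!x4 && !x1   — De Morgan
    = !x4 && !x1   — double negation
These differ: at x1=0, x2=1, x4=0, x5=1, E1 = 0 but E2 = 1.

No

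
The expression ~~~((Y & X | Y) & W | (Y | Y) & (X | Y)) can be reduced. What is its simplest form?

~~~((Y & X | Y) & W | (Y | Y) & (X | Y))
= ~~~((Y & X | Y) & W | Y & X | Y)   (distribution)
= ~~~(Y & X | Y)   (absorption)
= ~~~Y   (absorption)
= ~Y   (double negation)

~Y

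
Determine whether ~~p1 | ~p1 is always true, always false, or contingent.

~~p1 | ~p1
= p1 | ~p1   (double negation)
= 1   (complement)

always true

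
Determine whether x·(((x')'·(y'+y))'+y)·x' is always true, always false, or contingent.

x·(((x')'·(y'+y))'+y)·x'
= x·((x·(y'+y))'+y)·x'   (double negation)
= x·(x'+y)·x'   (complement / identity)
= x·x'   (absorption)
= 0   (complement)

always false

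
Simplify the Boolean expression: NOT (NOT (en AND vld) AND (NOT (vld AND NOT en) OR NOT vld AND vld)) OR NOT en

vld OR NOT en

NOT (NOT (en AND vld) AND (NOT (vld AND NOT en) OR NOT vld AND vld)) OR NOT en
= NOT (NOT (en AND vld) AND NOT (vld AND NOT en)) OR NOT en   — complement / identity
= en AND vld OR vld AND NOT en OR NOT en   — De Morgan
= vld OR NOT en   — distribution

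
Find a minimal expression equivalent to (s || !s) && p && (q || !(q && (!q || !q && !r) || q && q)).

(s || !s) && p && (q || !(q && (!q || !q && !r) || q && q))
= (s || !s) && p && (q || !(q && !q || q && q))
= p && (q || !(q && !q || q && q))
= p && (q || !q)
= p

p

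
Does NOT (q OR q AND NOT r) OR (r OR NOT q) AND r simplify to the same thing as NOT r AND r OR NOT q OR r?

E1: NOT (q OR q AND NOT r) OR (r OR NOT q) AND r
    = NOT q OR (r OR NOT q) AND r
    = NOT q OR r
E2: NOT r AND r OR NOT q OR r
    = NOT q OR r
Both reduce to NOT q OR r, so they are equivalent.

Yes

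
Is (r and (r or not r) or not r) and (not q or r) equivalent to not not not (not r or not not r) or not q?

E1: (r and (r or not r) or not r) and (not q or r)
    = (r or not r) and (not q or r)
    = not q or r
E2: not not not (not r or not not r) or not q
    = not (not r or not not r) or not q
    = r and not r or not q
    = not q
These differ: at q=1, r=1, E1 = 1 but E2 = 0.

No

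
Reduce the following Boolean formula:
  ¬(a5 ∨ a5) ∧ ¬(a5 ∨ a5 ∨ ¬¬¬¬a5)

¬(a5 ∨ a5) ∧ ¬(a5 ∨ a5 ∨ ¬¬¬¬a5)
= ¬(a5 ∨ a5) ∧ ¬(a5 ∨ a5 ∨ ¬¬a5)   (double negation)
= ¬(a5 ∨ a5) ∧ ¬(a5 ∨ a5 ∨ a5)   (double negation)
= ¬(a5 ∨ a5) ∧ ¬(a5 ∨ a5)   (idempotence)
= ¬(a5 ∨ a5)   (idempotence)
= ¬a5   (idempotence)

¬a5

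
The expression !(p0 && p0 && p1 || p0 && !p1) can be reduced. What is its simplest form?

!(p0 && p0 && p1 || p0 && !p1)
= !(p0 && p1 || p0 && !p1)   [idempotence]
= !p0   [distribution]

!p0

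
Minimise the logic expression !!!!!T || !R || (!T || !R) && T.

!T || !R

!!!!!T || !R || (!T || !R) && T
= !!!T || !R || (!T || !R) && T   (double negation)
= !T || !R || (!T || !R) && T   (double negation)
= !T || !R   (absorption)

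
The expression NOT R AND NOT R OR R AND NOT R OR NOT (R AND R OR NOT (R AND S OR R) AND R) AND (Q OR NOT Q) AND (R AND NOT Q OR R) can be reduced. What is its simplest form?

NOT R AND NOT R OR R AND NOT R OR NOT (R AND R OR NOT (R AND S OR R) AND R) AND (Q OR NOT Q) AND (R AND NOT Q OR R)
= NOT R AND NOT R OR R AND NOT R OR NOT (R AND R OR NOT R AND R) AND (Q OR NOT Q) AND (R AND NOT Q OR R)   (absorption)
= NOT R AND NOT R OR R AND NOT R OR NOT (R AND R OR NOT R AND R) AND (R AND NOT Q OR R)   (complement / identity)
= NOT R AND NOT R OR R AND NOT R OR NOT R AND (R AND NOT Q OR R)   (distribution)
= NOT R AND NOT R OR R AND NOT R OR NOT R AND R   (absorption)
= NOT R AND NOT R OR R AND NOT R   (complement / identity)
= NOT R   (distribution)

NOT R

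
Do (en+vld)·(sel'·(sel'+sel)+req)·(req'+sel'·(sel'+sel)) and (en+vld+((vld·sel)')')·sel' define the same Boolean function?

Yes

E1: (en+vld)·(sel'·(sel'+sel)+req)·(req'+sel'·(sel'+sel))
    = (en+vld)·(sel'·(sel'+sel)+req·req')   (distribution)
    = (en+vld)·sel'·(sel'+sel)   (complement / identity)
    = (en+vld)·sel'   (complement / identity)
E2: (en+vld+((vld·sel)')')·sel'
    = (en+vld+vld·sel)·sel'   (double negation)
    = (en+vld)·sel'   (absorption)
Both reduce to (en+vld)·sel', so they are equivalent.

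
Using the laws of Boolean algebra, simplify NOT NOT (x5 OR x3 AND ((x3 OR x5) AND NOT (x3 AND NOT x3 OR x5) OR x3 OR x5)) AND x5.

NOT NOT (x5 OR x3 AND ((x3 OR x5) AND NOT (x3 AND NOT x3 OR x5) OR x3 OR x5)) AND x5
= NOT NOT (x5 OR x3 AND ((x3 OR x5) AND NOT x5 OR x3 OR x5)) AND x5   — complement / identity
= NOT NOT (x5 OR x3 AND (x3 OR x5)) AND x5   — absorption
= NOT NOT (x5 OR x3) AND x5   — absorption
= (x5 OR x3) AND x5   — double negation
= x5   — absorption

x5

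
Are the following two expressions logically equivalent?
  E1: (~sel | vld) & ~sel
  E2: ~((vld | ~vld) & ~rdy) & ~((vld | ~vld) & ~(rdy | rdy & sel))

E1: (~sel | vld) & ~sel
    = ~sel
E2: ~((vld | ~vld) & ~rdy) & ~((vld | ~vld) & ~(rdy | rdy & sel))
    = ~((vld | ~vld) & ~rdy) & ~((vld | ~vld) & ~rdy)
    = ~((vld | ~vld) & ~rdy)
    = ~~rdy
    = rdy
These differ: at rdy=1, sel=1, vld=0, E1 = 0 but E2 = 1.

No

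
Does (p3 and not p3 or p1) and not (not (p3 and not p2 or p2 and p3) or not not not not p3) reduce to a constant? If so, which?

(p3 and not p3 or p1) and not (not (p3 and not p2 or p2 and p3) or not not not not p3)
= (p3 and not p3 or p1) and not (not (p3 and not p2 or p2 and p3) or not not p3)   — double negation
= (p3 and not p3 or p1) and not (not p3 or not not p3)   — distribution
= (p3 and not p3 or p1) and p3 and not p3   — De Morgan
= p3 and not p3   — absorption
= False   — complement

yes, False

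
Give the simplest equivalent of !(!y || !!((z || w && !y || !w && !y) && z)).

y && !z

!(!y || !!((z || w && !y || !w && !y) && z))
= y && !((z || w && !y || !w && !y) && z)   [De Morgan]
= y && !((z || !y) && z)   [distribution]
= y && !z   [absorption]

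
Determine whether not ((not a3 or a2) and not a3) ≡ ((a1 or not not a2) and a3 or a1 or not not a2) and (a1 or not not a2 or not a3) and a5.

No

E1: not ((not a3 or a2) and not a3)
    = not not a3
    = a3
E2: ((a1 or not not a2) and a3 or a1 or not not a2) and (a1 or not not a2 or not a3) and a5
    = (a1 or not not a2) and (a1 or not not a2 or not a3) and a5
    = (a1 or not not a2) and a5
    = (a1 or a2) and a5
These differ: at a1=1, a2=0, a3=0, a5=1, E1 = 0 but E2 = 1.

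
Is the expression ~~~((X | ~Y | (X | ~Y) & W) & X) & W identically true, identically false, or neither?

~~~((X | ~Y | (X | ~Y) & W) & X) & W
= ~~~((X | ~Y) & X) & W
= ~((X | ~Y) & X) & W
= ~X & W
This depends on W, X, so it is not a constant.

neither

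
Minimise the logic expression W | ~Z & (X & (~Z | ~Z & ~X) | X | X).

W | ~Z & (X & (~Z | ~Z & ~X) | X | X)
= W | ~Z & (X & ~Z | X | X)   [absorption]
= W | ~Z & (X | X)   [absorption]
= W | ~Z & X   [idempotence]

W | ~Z & X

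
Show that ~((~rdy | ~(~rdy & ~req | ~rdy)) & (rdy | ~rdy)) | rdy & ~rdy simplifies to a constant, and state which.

~((~rdy | ~(~rdy & ~req | ~rdy)) & (rdy | ~rdy)) | rdy & ~rdy
= ~((~rdy | ~~rdy) & (rdy | ~rdy)) | rdy & ~rdy
= ~(~rdy | ~~rdy) | rdy & ~rdy
= rdy & ~rdy | rdy & ~rdy
= rdy & ~rdy
= 0

0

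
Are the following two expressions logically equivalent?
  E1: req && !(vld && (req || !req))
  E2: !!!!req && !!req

E1: req && !(vld && (req || !req))
    = req && !vld   — complement / identity
E2: !!!!req && !!req
    = !!req && !!req   — double negation
    = !!req   — idempotence
    = req   — double negation
These differ: at req=1, vld=1, E1 = 0 but E2 = 1.

No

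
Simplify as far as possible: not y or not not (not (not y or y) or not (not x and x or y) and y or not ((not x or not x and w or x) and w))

not y or not not (not (not y or y) or not (not x and x or y) and y or not ((not x or not x and w or x) and w))
= not y or not not (not (not y or y) or not y and y or not ((not x or not x and w or x) and w))   — complement / identity
= not y or not not (not (not y or y) or not y and y or not ((not x or x) and w))   — absorption
= not y or not not (not (not y or y) or not y and y or not w)   — complement / identity
= not y or not not (not (not y or y) or not w)   — complement / identity
= not y or not ((not y or y) and w)   — De Morgan
= not y or not w   — complement / identity

not y or not w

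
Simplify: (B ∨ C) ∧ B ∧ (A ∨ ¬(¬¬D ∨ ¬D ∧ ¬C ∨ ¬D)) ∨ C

(B ∨ C) ∧ B ∧ (A ∨ ¬(¬¬D ∨ ¬D ∧ ¬C ∨ ¬D)) ∨ C
= (B ∨ C) ∧ B ∧ (A ∨ ¬(¬¬D ∨ ¬D)) ∨ C   — absorption
= B ∧ (A ∨ ¬(¬¬D ∨ ¬D)) ∨ C   — absorption
= B ∧ (A ∨ ¬D ∧ D) ∨ C   — De Morgan
= B ∧ A ∨ C   — complement / identity

B ∧ A ∨ C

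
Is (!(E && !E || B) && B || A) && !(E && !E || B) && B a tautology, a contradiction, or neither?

(!(E && !E || B) && B || A) && !(E && !E || B) && B
= !(E && !E || B) && B   [absorption]
= !B && B   [complement / identity]
= false   [complement]

contradiction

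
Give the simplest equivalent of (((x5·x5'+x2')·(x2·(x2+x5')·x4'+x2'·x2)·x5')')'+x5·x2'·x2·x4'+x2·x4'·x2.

(((x5·x5'+x2')·(x2·(x2+x5')·x4'+x2'·x2)·x5')')'+x5·x2'·x2·x4'+x2·x4'·x2
= (x5·x5'+x2')·(x2·(x2+x5')·x4'+x2'·x2)·x5'+x5·x2'·x2·x4'+x2·x4'·x2
= (x5·x5'+x2')·x2·(x2+x5')·x4'·x5'+x5·x2'·x2·x4'+x2·x4'·x2
= (x5·x5'+x2')·x2·x4'·x5'+x5·x2'·x2·x4'+x2·x4'·x2
= x2'·x2·x4'·x5'+x5·x2'·x2·x4'+x2·x4'·x2
= x2'·x2·x4'+x2·x4'·x2
= x2·x4'

x2·x4'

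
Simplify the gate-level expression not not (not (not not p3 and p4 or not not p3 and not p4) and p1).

not not (not (not not p3 and p4 or not not p3 and not p4) and p1)
= not (not not p3 and p4 or not not p3 and not p4) and p1   [double negation]
= not not not p3 and p1   [distribution]
= not p3 and p1   [double negation]

not p3 and p1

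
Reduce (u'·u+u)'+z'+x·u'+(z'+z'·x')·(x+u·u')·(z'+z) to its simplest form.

(u'·u+u)'+z'+x·u'+(z'+z'·x')·(x+u·u')·(z'+z)
= u'+z'+x·u'+(z'+z'·x')·(x+u·u')·(z'+z)   — complement / identity
= u'+z'+x·u'+(z'+z'·x')·(x+u·u')   — complement / identity
= u'+z'+x·u'+z'·(x+u·u')   — absorption
= u'+z'+x·u'+z'·x   — complement / identity
= u'+z'+(u'+z')·x   — distribution
= u'+z'   — absorption

u'+z'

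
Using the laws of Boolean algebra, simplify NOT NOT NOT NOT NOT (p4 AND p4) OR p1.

NOT p4 OR p1

NOT NOT NOT NOT NOT (p4 AND p4) OR p1
= NOT NOT NOT NOT NOT p4 OR p1
= NOT NOT NOT p4 OR p1
= NOT p4 OR p1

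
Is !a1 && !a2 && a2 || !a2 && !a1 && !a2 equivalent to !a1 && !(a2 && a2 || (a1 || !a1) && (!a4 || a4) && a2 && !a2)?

E1: !a1 && !a2 && a2 || !a2 && !a1 && !a2
    = !a1 && !a2
E2: !a1 && !(a2 && a2 || (a1 || !a1) && (!a4 || a4) && a2 && !a2)
    = !a1 && !(a2 && a2 || (!a4 || a4) && a2 && !a2)
    = !a1 && !(a2 && a2 || a2 && !a2)
    = !a1 && !a2
Both reduce to !a1 && !a2, so they are equivalent.

Yes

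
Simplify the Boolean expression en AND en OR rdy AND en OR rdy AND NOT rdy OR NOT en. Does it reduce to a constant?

TRUE

en AND en OR rdy AND en OR rdy AND NOT rdy OR NOT en
= en AND (en OR rdy) OR rdy AND NOT rdy OR NOT en   [distribution]
= en AND (en OR rdy) OR NOT en   [complement / identity]
= en OR NOT en   [absorption]
= TRUE   [complement]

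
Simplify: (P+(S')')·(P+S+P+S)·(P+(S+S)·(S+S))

P+S

(P+(S')')·(P+S+P+S)·(P+(S+S)·(S+S))
= (P+(S')')·(P+S)·(P+(S+S)·(S+S))   [idempotence]
= (P+S)·(P+S)·(P+(S+S)·(S+S))   [double negation]
= (P+S)·(P+S)·(P+S+S)   [idempotence]
= (P+S)·(P+S+S)   [idempotence]
= (P+S)·(P+S)   [idempotence]
= P+S   [idempotence]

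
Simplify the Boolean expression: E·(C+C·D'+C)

E·C

E·(C+C·D'+C)
= E·(C+C)
= E·C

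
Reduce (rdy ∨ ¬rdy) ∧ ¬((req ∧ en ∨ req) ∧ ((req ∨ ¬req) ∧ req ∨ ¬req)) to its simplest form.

(rdy ∨ ¬rdy) ∧ ¬((req ∧ en ∨ req) ∧ ((req ∨ ¬req) ∧ req ∨ ¬req))
= (rdy ∨ ¬rdy) ∧ ¬(req ∧ ((req ∨ ¬req) ∧ req ∨ ¬req))
= (rdy ∨ ¬rdy) ∧ ¬(req ∧ (req ∨ ¬req))
= (rdy ∨ ¬rdy) ∧ ¬req
= ¬req

¬req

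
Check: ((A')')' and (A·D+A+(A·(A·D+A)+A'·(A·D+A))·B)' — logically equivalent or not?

Yes

E1: ((A')')'
    = A'   — double negation
E2: (A·D+A+(A·(A·D+A)+A'·(A·D+A))·B)'
    = (A·D+A+(A·D+A)·B)'   — distribution
    = (A·D+A)'   — absorption
    = A'   — absorption
Both reduce to A', so they are equivalent.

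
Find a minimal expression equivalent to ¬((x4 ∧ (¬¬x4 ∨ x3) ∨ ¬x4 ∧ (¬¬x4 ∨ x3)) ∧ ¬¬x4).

¬((x4 ∧ (¬¬x4 ∨ x3) ∨ ¬x4 ∧ (¬¬x4 ∨ x3)) ∧ ¬¬x4)
= ¬((¬¬x4 ∨ x3) ∧ ¬¬x4)
= ¬¬¬x4
= ¬x4

¬x4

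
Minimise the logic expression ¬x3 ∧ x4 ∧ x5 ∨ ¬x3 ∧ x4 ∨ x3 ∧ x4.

x4

¬x3 ∧ x4 ∧ x5 ∨ ¬x3 ∧ x4 ∨ x3 ∧ x4
= ¬x3 ∧ x4 ∨ x3 ∧ x4   — absorption
= x4   — distribution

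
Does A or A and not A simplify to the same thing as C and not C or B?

E1: A or A and not A
    = A   — complement / identity
E2: C and not C or B
    = B   — complement / identity
These differ: at A=0, B=1, C=0, E1 = 0 but E2 = 1.

No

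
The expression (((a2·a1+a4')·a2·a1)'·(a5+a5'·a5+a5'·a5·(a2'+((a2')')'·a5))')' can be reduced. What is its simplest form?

(((a2·a1+a4')·a2·a1)'·(a5+a5'·a5+a5'·a5·(a2'+((a2')')'·a5))')'
= (((a2·a1+a4')·a2·a1)'·(a5+a5'·a5+a5'·a5·(a2'+a2'·a5))')'   — double negation
= (((a2·a1+a4')·a2·a1)'·(a5+a5'·a5+a5'·a5·a2')')'   — absorption
= ((a2·a1)'·(a5+a5'·a5+a5'·a5·a2')')'   — absorption
= ((a2·a1)'·(a5+a5'·a5)')'   — absorption
= a2·a1+a5+a5'·a5   — De Morgan
= a2·a1+a5   — complement / identity

a2·a1+a5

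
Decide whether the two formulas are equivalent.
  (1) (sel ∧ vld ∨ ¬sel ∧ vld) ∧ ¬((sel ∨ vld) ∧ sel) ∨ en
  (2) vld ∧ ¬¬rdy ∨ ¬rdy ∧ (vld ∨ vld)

E1: (sel ∧ vld ∨ ¬sel ∧ vld) ∧ ¬((sel ∨ vld) ∧ sel) ∨ en
    = vld ∧ ¬((sel ∨ vld) ∧ sel) ∨ en   (distribution)
    = vld ∧ ¬sel ∨ en   (absorption)
E2: vld ∧ ¬¬rdy ∨ ¬rdy ∧ (vld ∨ vld)
    = vld ∧ rdy ∨ ¬rdy ∧ (vld ∨ vld)   (double negation)
    = vld ∧ rdy ∨ ¬rdy ∧ vld   (idempotence)
    = vld   (distribution)
These differ: at en=0, rdy=0, sel=1, vld=1, E1 = 0 but E2 = 1.

No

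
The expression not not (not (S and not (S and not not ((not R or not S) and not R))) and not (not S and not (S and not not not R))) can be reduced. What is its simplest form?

not not (not (S and not (S and not not ((not R or not S) and not R))) and not (not S and not (S and not not not R)))
= not (S and not (S and not not ((not R or not S) and not R)) or not S and not (S and not not not R))   [De Morgan]
= not (S and not (S and not not not R) or not S and not (S and not not not R))   [absorption]
= not not (S and not not not R)   [distribution]
= S and not not not R   [double negation]
= S and not R   [double negation]

S and not R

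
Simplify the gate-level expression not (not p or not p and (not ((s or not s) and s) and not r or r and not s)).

not (not p or not p and (not ((s or not s) and s) and not r or r and not s))
= not (not p or not p and (not s and not r or r and not s))   (complement / identity)
= not (not p or not p and not s)   (distribution)
= not not p   (absorption)
= p   (double negation)

p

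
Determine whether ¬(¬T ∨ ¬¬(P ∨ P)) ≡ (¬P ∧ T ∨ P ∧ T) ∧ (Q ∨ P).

E1: ¬(¬T ∨ ¬¬(P ∨ P))
    = T ∧ ¬(P ∨ P)   — De Morgan
    = T ∧ ¬P   — idempotence
E2: (¬P ∧ T ∨ P ∧ T) ∧ (Q ∨ P)
    = T ∧ (Q ∨ P)   — distribution
These differ: at P=1, Q=0, T=1, E1 = 0 but E2 = 1.

No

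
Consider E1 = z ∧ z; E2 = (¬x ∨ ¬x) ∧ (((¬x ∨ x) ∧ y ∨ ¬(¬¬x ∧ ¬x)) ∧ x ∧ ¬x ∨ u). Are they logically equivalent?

E1: z ∧ z
    = z   — idempotence
E2: (¬x ∨ ¬x) ∧ (((¬x ∨ x) ∧ y ∨ ¬(¬¬x ∧ ¬x)) ∧ x ∧ ¬x ∨ u)
    = (¬x ∨ ¬x) ∧ (((¬x ∨ x) ∧ y ∨ ¬x ∨ x) ∧ x ∧ ¬x ∨ u)   — De Morgan
    = (¬x ∨ ¬x) ∧ ((¬x ∨ x) ∧ x ∧ ¬x ∨ u)   — absorption
    = (¬x ∨ ¬x) ∧ (x ∧ ¬x ∨ u)   — complement / identity
    = (¬x ∨ ¬x) ∧ u   — complement / identity
    = ¬x ∧ u   — idempotence
These differ: at u=0, x=0, y=0, z=1, E1 = 1 but E2 = 0.

No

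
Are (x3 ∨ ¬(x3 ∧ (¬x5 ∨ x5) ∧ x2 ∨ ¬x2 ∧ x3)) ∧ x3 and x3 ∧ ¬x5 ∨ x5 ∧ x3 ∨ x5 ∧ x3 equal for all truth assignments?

Yes

E1: (x3 ∨ ¬(x3 ∧ (¬x5 ∨ x5) ∧ x2 ∨ ¬x2 ∧ x3)) ∧ x3
    = (x3 ∨ ¬(x3 ∧ x2 ∨ ¬x2 ∧ x3)) ∧ x3   [complement / identity]
    = (x3 ∨ ¬x3) ∧ x3   [distribution]
    = x3   [complement / identity]
E2: x3 ∧ ¬x5 ∨ x5 ∧ x3 ∨ x5 ∧ x3
    = x3 ∧ ¬x5 ∨ x5 ∧ x3   [idempotence]
    = x3   [distribution]
Both reduce to x3, so they are equivalent.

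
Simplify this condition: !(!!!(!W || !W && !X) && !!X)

!W || !X

!(!!!(!W || !W && !X) && !!X)
= !(!!!!W && !!X)   — absorption
= !!!W || !X   — De Morgan
= !W || !X   — double negation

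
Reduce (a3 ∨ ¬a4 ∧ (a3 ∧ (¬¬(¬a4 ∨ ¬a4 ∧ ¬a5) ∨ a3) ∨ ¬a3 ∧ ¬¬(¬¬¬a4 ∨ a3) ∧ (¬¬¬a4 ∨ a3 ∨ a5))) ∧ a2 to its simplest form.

(a3 ∨ ¬a4 ∧ (a3 ∧ (¬¬(¬a4 ∨ ¬a4 ∧ ¬a5) ∨ a3) ∨ ¬a3 ∧ ¬¬(¬¬¬a4 ∨ a3) ∧ (¬¬¬a4 ∨ a3 ∨ a5))) ∧ a2
= (a3 ∨ ¬a4 ∧ (a3 ∧ (¬¬¬a4 ∨ a3) ∨ ¬a3 ∧ ¬¬(¬¬¬a4 ∨ a3) ∧ (¬¬¬a4 ∨ a3 ∨ a5))) ∧ a2   — absorption
= (a3 ∨ ¬a4 ∧ (a3 ∧ (¬¬¬a4 ∨ a3) ∨ ¬a3 ∧ (¬¬¬a4 ∨ a3) ∧ (¬¬¬a4 ∨ a3 ∨ a5))) ∧ a2   — double negation
= (a3 ∨ ¬a4 ∧ (a3 ∧ (¬¬¬a4 ∨ a3) ∨ ¬a3 ∧ (¬¬¬a4 ∨ a3))) ∧ a2   — absorption
= (a3 ∨ ¬a4 ∧ (¬¬¬a4 ∨ a3)) ∧ a2   — distribution
= (a3 ∨ ¬a4 ∧ (¬a4 ∨ a3)) ∧ a2   — double negation
= (a3 ∨ ¬a4) ∧ a2   — absorption

(a3 ∨ ¬a4) ∧ a2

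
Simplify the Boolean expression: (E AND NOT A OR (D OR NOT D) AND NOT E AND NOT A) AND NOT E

(E AND NOT A OR (D OR NOT D) AND NOT E AND NOT A) AND NOT E
= (E AND NOT A OR NOT E AND NOT A) AND NOT E   (complement / identity)
= NOT A AND NOT E   (distribution)

NOT A AND NOT E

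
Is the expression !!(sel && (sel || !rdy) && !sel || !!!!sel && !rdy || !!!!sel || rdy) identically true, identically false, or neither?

!!(sel && (sel || !rdy) && !sel || !!!!sel && !rdy || !!!!sel || rdy)
= !!(sel && (sel || !rdy) && !sel || !!!!sel || rdy)
= !!(sel && !sel || !!!!sel || rdy)
= !!(!!!!sel || rdy)
= !!(!!sel || rdy)
= !!(sel || rdy)
= sel || rdy
This depends on rdy, sel, so it is not a constant.

neither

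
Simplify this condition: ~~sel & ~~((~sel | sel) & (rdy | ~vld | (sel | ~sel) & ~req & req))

~~sel & ~~((~sel | sel) & (rdy | ~vld | (sel | ~sel) & ~req & req))
= ~~sel & ~~(rdy | ~vld | (sel | ~sel) & ~req & req)   [complement / identity]
= sel & ~~(rdy | ~vld | (sel | ~sel) & ~req & req)   [double negation]
= sel & ~~(rdy | ~vld | ~req & req)   [complement / identity]
= sel & (rdy | ~vld | ~req & req)   [double negation]
= sel & (rdy | ~vld)   [complement / identity]

sel & (rdy | ~vld)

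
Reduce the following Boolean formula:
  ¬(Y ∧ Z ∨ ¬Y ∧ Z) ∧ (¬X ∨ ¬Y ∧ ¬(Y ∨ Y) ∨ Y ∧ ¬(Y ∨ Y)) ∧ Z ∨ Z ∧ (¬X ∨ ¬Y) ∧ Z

¬(Y ∧ Z ∨ ¬Y ∧ Z) ∧ (¬X ∨ ¬Y ∧ ¬(Y ∨ Y) ∨ Y ∧ ¬(Y ∨ Y)) ∧ Z ∨ Z ∧ (¬X ∨ ¬Y) ∧ Z
= ¬(Y ∧ Z ∨ ¬Y ∧ Z) ∧ (¬X ∨ ¬(Y ∨ Y)) ∧ Z ∨ Z ∧ (¬X ∨ ¬Y) ∧ Z   — distribution
= ¬Z ∧ (¬X ∨ ¬(Y ∨ Y)) ∧ Z ∨ Z ∧ (¬X ∨ ¬Y) ∧ Z   — distribution
= ¬Z ∧ (¬X ∨ ¬Y) ∧ Z ∨ Z ∧ (¬X ∨ ¬Y) ∧ Z   — idempotence
= (¬X ∨ ¬Y) ∧ Z   — distribution

(¬X ∨ ¬Y) ∧ Z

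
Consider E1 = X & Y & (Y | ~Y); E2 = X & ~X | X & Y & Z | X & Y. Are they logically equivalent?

E1: X & Y & (Y | ~Y)
    = X & Y   (complement / identity)
E2: X & ~X | X & Y & Z | X & Y
    = X & Y & Z | X & Y   (complement / identity)
    = X & Y   (absorption)
Both reduce to X & Y, so they are equivalent.

Yes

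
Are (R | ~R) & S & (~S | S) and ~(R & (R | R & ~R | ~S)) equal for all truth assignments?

E1: (R | ~R) & S & (~S | S)
    = S & (~S | S)   — complement / identity
    = S   — complement / identity
E2: ~(R & (R | R & ~R | ~S))
    = ~(R & (R | ~S))   — complement / identity
    = ~R   — absorption
These differ: at R=0, S=0, E1 = 0 but E2 = 1.

No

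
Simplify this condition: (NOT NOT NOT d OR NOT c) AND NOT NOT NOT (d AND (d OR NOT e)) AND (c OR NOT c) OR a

NOT d OR a

(NOT NOT NOT d OR NOT c) AND NOT NOT NOT (d AND (d OR NOT e)) AND (c OR NOT c) OR a
= (NOT NOT NOT d OR NOT c) AND NOT NOT NOT (d AND (d OR NOT e)) OR a
= (NOT NOT NOT d OR NOT c) AND NOT NOT NOT d OR a
= NOT NOT NOT d OR a
= NOT d OR a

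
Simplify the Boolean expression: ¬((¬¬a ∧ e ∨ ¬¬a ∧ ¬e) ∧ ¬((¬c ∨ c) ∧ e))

¬a ∨ e

¬((¬¬a ∧ e ∨ ¬¬a ∧ ¬e) ∧ ¬((¬c ∨ c) ∧ e))
= ¬((¬¬a ∧ e ∨ ¬¬a ∧ ¬e) ∧ ¬e)   [complement / identity]
= ¬(¬¬a ∧ ¬e)   [distribution]
= ¬a ∨ e   [De Morgan]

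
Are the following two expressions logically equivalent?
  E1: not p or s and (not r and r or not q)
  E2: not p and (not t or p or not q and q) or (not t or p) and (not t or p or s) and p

No

E1: not p or s and (not r and r or not q)
    = not p or s and not q   [complement / identity]
E2: not p and (not t or p or not q and q) or (not t or p) and (not t or p or s) and p
    = not p and (not t or p or not q and q) or (not t or p) and p   [absorption]
    = not p and (not t or p) or (not t or p) and p   [complement / identity]
    = not t or p   [distribution]
These differ: at p=1, q=0, r=0, s=0, t=0, E1 = 0 but E2 = 1.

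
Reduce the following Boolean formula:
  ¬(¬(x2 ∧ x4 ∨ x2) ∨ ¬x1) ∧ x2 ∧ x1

¬(¬(x2 ∧ x4 ∨ x2) ∨ ¬x1) ∧ x2 ∧ x1
= (x2 ∧ x4 ∨ x2) ∧ x1 ∧ x2 ∧ x1   (De Morgan)
= x2 ∧ x1 ∧ x2 ∧ x1   (absorption)
= x2 ∧ x1   (idempotence)

x2 ∧ x1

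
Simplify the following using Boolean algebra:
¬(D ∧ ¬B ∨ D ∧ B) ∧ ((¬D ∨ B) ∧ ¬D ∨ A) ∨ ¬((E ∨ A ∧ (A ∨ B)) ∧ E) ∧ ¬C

¬D ∨ ¬E ∧ ¬C

¬(D ∧ ¬B ∨ D ∧ B) ∧ ((¬D ∨ B) ∧ ¬D ∨ A) ∨ ¬((E ∨ A ∧ (A ∨ B)) ∧ E) ∧ ¬C
= ¬(D ∧ ¬B ∨ D ∧ B) ∧ (¬D ∨ A) ∨ ¬((E ∨ A ∧ (A ∨ B)) ∧ E) ∧ ¬C
= ¬D ∧ (¬D ∨ A) ∨ ¬((E ∨ A ∧ (A ∨ B)) ∧ E) ∧ ¬C
= ¬D ∨ ¬((E ∨ A ∧ (A ∨ B)) ∧ E) ∧ ¬C
= ¬D ∨ ¬((E ∨ A) ∧ E) ∧ ¬C
= ¬D ∨ ¬E ∧ ¬C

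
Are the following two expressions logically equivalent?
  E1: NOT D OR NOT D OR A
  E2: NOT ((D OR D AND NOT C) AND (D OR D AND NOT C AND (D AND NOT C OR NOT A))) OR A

Yes

E1: NOT D OR NOT D OR A
    = NOT D OR A
E2: NOT ((D OR D AND NOT C) AND (D OR D AND NOT C AND (D AND NOT C OR NOT A))) OR A
    = NOT ((D OR D AND NOT C) AND (D OR D AND NOT C)) OR A
    = NOT (D OR D AND NOT C) OR A
    = NOT D OR A
Both reduce to NOT D OR A, so they are equivalent.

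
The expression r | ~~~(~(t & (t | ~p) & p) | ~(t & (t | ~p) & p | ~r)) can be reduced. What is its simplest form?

r | t & p

r | ~~~(~(t & (t | ~p) & p) | ~(t & (t | ~p) & p | ~r))
= r | ~~(t & (t | ~p) & p & (t & (t | ~p) & p | ~r))   [De Morgan]
= r | ~~(t & (t | ~p) & p)   [absorption]
= r | ~~(t & p)   [absorption]
= r | t & p   [double negation]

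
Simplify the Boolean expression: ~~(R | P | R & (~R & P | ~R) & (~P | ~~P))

~~(R | P | R & (~R & P | ~R) & (~P | ~~P))
= ~~(R | P | R & (~R & P | ~R) & (~P | P))
= ~~(R | P | R & (~R & P | ~R))
= ~~(R | P | R & ~R)
= ~~(R | P)
= R | P

R | P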